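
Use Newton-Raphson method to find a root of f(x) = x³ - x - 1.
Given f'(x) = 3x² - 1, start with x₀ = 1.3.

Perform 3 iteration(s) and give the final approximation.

f(x) = x³ - x - 1
f'(x) = 3x² - 1
x₀ = 1.3

Newton-Raphson formula: x_{n+1} = x_n - f(x_n)/f'(x_n)

Iteration 1:
  f(1.300000) = -0.103000
  f'(1.300000) = 4.070000
  x_1 = 1.300000 - (-0.103000)/4.070000 = 1.325307
Iteration 2:
  f(1.325307) = 0.002514
  f'(1.325307) = 4.269317
  x_2 = 1.325307 - 0.002514/4.269317 = 1.324718
Iteration 3:
  f(1.324718) = 0.000001
  f'(1.324718) = 4.264636
  x_3 = 1.324718 - 0.000001/4.264636 = 1.324718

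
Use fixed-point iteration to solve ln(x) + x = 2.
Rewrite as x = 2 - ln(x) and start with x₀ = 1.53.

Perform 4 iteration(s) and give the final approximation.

Equation: ln(x) + x = 2
Fixed-point form: x = 2 - ln(x)
x₀ = 1.53

x_1 = g(1.530000) = 1.574732
x_2 = g(1.574732) = 1.545915
x_3 = g(1.545915) = 1.564384
x_4 = g(1.564384) = 1.552508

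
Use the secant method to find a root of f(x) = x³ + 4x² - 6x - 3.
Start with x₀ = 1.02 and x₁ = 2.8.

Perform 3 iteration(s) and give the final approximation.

f(x) = x³ + 4x² - 6x - 3
x₀ = 1.02, x₁ = 2.8

Secant formula: x_{n+1} = x_n - f(x_n)(x_n - x_{n-1})/(f(x_n) - f(x_{n-1}))

Iteration 1:
  f(1.020000) = -3.897192
  f(2.800000) = 33.512000
  x_2 = 2.800000 - 33.512000×(2.800000 - 1.020000)/(33.512000 - (-3.897192))
       = 1.205436
Iteration 2:
  f(2.800000) = 33.512000
  f(1.205436) = -2.668724
  x_3 = 1.205436 - (-2.668724)×(1.205436 - 2.800000)/(-2.668724 - 33.512000)
       = 1.323052
Iteration 3:
  f(1.205436) = -2.668724
  f(1.323052) = -1.620484
  x_4 = 1.323052 - (-1.620484)×(1.323052 - 1.205436)/(-1.620484 - (-2.668724))
       = 1.504877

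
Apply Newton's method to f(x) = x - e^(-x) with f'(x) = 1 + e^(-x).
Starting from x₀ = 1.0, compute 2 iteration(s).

f(x) = x - e^(-x)
f'(x) = 1 + e^(-x)
x₀ = 1.0

Newton-Raphson formula: x_{n+1} = x_n - f(x_n)/f'(x_n)

Iteration 1:
  f(1.000000) = 0.632121
  f'(1.000000) = 1.367879
  x_1 = 1.000000 - 0.632121/1.367879 = 0.537883
Iteration 2:
  f(0.537883) = -0.046100
  f'(0.537883) = 1.583983
  x_2 = 0.537883 - (-0.046100)/1.583983 = 0.566987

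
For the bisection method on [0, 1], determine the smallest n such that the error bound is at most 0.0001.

We need (b-a)/2^n ≤ 0.0001
(1 - 0)/2^n ≤ 0.0001
1/2^n ≤ 0.0001
2^n ≥ 10000
n ≥ log₂(10000) = 13.29
n ≥ 14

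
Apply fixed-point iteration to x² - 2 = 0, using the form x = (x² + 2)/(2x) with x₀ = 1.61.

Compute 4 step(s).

Equation: x² - 2 = 0
Fixed-point form: x = (x² + 2)/(2x)
x₀ = 1.61

x_1 = g(1.610000) = 1.426118
x_2 = g(1.426118) = 1.414263
x_3 = g(1.414263) = 1.414214
x_4 = g(1.414214) = 1.414214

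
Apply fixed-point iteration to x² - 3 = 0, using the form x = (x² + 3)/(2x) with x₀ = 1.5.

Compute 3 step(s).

Equation: x² - 3 = 0
Fixed-point form: x = (x² + 3)/(2x)
x₀ = 1.5

x_1 = g(1.500000) = 1.750000
x_2 = g(1.750000) = 1.732143
x_3 = g(1.732143) = 1.732051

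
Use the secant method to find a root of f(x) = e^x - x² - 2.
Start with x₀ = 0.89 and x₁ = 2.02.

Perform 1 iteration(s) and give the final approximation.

f(x) = e^x - x² - 2
x₀ = 0.89, x₁ = 2.02

Secant formula: x_{n+1} = x_n - f(x_n)(x_n - x_{n-1})/(f(x_n) - f(x_{n-1}))

Iteration 1:
  f(0.890000) = -0.356970
  f(2.020000) = 1.457925
  x_2 = 2.020000 - 1.457925×(2.020000 - 0.890000)/(1.457925 - (-0.356970))
       = 1.112259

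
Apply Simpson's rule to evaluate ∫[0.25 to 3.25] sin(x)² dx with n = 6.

f(x) = sin(x)²
a = 0.25, b = 3.25, n = 6
h = (b - a)/n = 0.500000

Simpson's rule: (h/3)[f(x₀) + 4f(x₁) + 2f(x₂) + ... + f(xₙ)]

x_0 = 0.2500, f(x_0) = 0.061209, coefficient = 1
x_1 = 0.7500, f(x_1) = 0.464631, coefficient = 4
x_2 = 1.2500, f(x_2) = 0.900572, coefficient = 2
x_3 = 1.7500, f(x_3) = 0.968228, coefficient = 4
x_4 = 2.2500, f(x_4) = 0.605398, coefficient = 2
x_5 = 2.7500, f(x_5) = 0.145665, coefficient = 4
x_6 = 3.2500, f(x_6) = 0.011706, coefficient = 1

I ≈ (0.500000/3) × 9.398954 = 1.566492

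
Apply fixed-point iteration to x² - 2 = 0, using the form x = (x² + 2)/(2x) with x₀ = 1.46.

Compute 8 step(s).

Equation: x² - 2 = 0
Fixed-point form: x = (x² + 2)/(2x)
x₀ = 1.46

x_1 = g(1.460000) = 1.414932
x_2 = g(1.414932) = 1.414214
x_3 = g(1.414214) = 1.414214
x_4 = g(1.414214) = 1.414214
x_5 = g(1.414214) = 1.414214
x_6 = g(1.414214) = 1.414214
x_7 = g(1.414214) = 1.414214
x_8 = g(1.414214) = 1.414214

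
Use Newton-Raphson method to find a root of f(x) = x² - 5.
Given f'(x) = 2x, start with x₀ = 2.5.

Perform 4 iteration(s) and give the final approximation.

f(x) = x² - 5
f'(x) = 2x
x₀ = 2.5

Newton-Raphson formula: x_{n+1} = x_n - f(x_n)/f'(x_n)

Iteration 1:
  f(2.500000) = 1.250000
  f'(2.500000) = 5.000000
  x_1 = 2.500000 - 1.250000/5.000000 = 2.250000
Iteration 2:
  f(2.250000) = 0.062500
  f'(2.250000) = 4.500000
  x_2 = 2.250000 - 0.062500/4.500000 = 2.236111
Iteration 3:
  f(2.236111) = 0.000193
  f'(2.236111) = 4.472222
  x_3 = 2.236111 - 0.000193/4.472222 = 2.236068
Iteration 4:
  f(2.236068) = 0.000000
  f'(2.236068) = 4.472136
  x_4 = 2.236068 - 0.000000/4.472136 = 2.236068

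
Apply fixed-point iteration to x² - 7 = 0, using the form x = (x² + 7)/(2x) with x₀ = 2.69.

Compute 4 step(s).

Equation: x² - 7 = 0
Fixed-point form: x = (x² + 7)/(2x)
x₀ = 2.69

x_1 = g(2.690000) = 2.646115
x_2 = g(2.646115) = 2.645751
x_3 = g(2.645751) = 2.645751
x_4 = g(2.645751) = 2.645751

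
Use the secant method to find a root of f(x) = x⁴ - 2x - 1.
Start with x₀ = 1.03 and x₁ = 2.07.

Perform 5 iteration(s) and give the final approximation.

f(x) = x⁴ - 2x - 1
x₀ = 1.03, x₁ = 2.07

Secant formula: x_{n+1} = x_n - f(x_n)(x_n - x_{n-1})/(f(x_n) - f(x_{n-1}))

Iteration 1:
  f(1.030000) = -1.934491
  f(2.070000) = 13.220368
  x_2 = 2.070000 - 13.220368×(2.070000 - 1.030000)/(13.220368 - (-1.934491))
       = 1.162754
Iteration 2:
  f(2.070000) = 13.220368
  f(1.162754) = -1.497612
  x_3 = 1.162754 - (-1.497612)×(1.162754 - 2.070000)/(-1.497612 - 13.220368)
       = 1.255070
Iteration 3:
  f(1.162754) = -1.497612
  f(1.255070) = -1.028883
  x_4 = 1.255070 - (-1.028883)×(1.255070 - 1.162754)/(-1.028883 - (-1.497612))
       = 1.457708
Iteration 4:
  f(1.255070) = -1.028883
  f(1.457708) = 0.599835
  x_5 = 1.457708 - 0.599835×(1.457708 - 1.255070)/(0.599835 - (-1.028883))
       = 1.383079
Iteration 5:
  f(1.457708) = 0.599835
  f(1.383079) = -0.106943
  x_6 = 1.383079 - (-0.106943)×(1.383079 - 1.457708)/(-0.106943 - 0.599835)
       = 1.394371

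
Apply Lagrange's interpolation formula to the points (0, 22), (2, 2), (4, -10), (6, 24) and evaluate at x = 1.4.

Lagrange interpolation formula:
P(x) = Σ yᵢ × Lᵢ(x)
where Lᵢ(x) = Π_{j≠i} (x - xⱼ)/(xᵢ - xⱼ)

L_0(1.4) = (1.4 - 2)/(0 - 2) × (1.4 - 4)/(0 - 4) × (1.4 - 6)/(0 - 6) = 0.149500
L_1(1.4) = (1.4 - 0)/(2 - 0) × (1.4 - 4)/(2 - 4) × (1.4 - 6)/(2 - 6) = 1.046500
L_2(1.4) = (1.4 - 0)/(4 - 0) × (1.4 - 2)/(4 - 2) × (1.4 - 6)/(4 - 6) = -0.241500
L_3(1.4) = (1.4 - 0)/(6 - 0) × (1.4 - 2)/(6 - 2) × (1.4 - 4)/(6 - 4) = 0.045500

P(1.4) = 22×L_0(1.4) + 2×L_1(1.4) + (-10)×L_2(1.4) + 24×L_3(1.4)
P(1.4) = 8.889000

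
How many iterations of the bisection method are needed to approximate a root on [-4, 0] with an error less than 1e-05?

We need (b-a)/2^n ≤ 1e-05
(0 - (-4))/2^n ≤ 1e-05
4/2^n ≤ 1e-05
2^n ≥ 400000
n ≥ log₂(400000) = 18.61
n ≥ 19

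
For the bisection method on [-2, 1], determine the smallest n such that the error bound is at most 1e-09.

We need (b-a)/2^n ≤ 1e-09
(1 - (-2))/2^n ≤ 1e-09
3/2^n ≤ 1e-09
2^n ≥ 3000000000
n ≥ log₂(3000000000) = 31.48
n ≥ 32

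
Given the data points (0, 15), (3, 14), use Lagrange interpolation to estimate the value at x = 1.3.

Lagrange interpolation formula:
P(x) = Σ yᵢ × Lᵢ(x)
where Lᵢ(x) = Π_{j≠i} (x - xⱼ)/(xᵢ - xⱼ)

L_0(1.3) = (1.3 - 3)/(0 - 3) = 0.566667
L_1(1.3) = (1.3 - 0)/(3 - 0) = 0.433333

P(1.3) = 15×L_0(1.3) + 14×L_1(1.3)
P(1.3) = 14.566667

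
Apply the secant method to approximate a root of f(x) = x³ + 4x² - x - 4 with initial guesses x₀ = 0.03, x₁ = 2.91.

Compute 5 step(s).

f(x) = x³ + 4x² - x - 4
x₀ = 0.03, x₁ = 2.91

Secant formula: x_{n+1} = x_n - f(x_n)(x_n - x_{n-1})/(f(x_n) - f(x_{n-1}))

Iteration 1:
  f(0.030000) = -4.026373
  f(2.910000) = 51.604571
  x_2 = 2.910000 - 51.604571×(2.910000 - 0.030000)/(51.604571 - (-4.026373))
       = 0.238444
Iteration 2:
  f(2.910000) = 51.604571
  f(0.238444) = -3.997465
  x_3 = 0.238444 - (-3.997465)×(0.238444 - 2.910000)/(-3.997465 - 51.604571)
       = 0.430514
Iteration 3:
  f(0.238444) = -3.997465
  f(0.430514) = -3.609353
  x_4 = 0.430514 - (-3.609353)×(0.430514 - 0.238444)/(-3.609353 - (-3.997465))
       = 2.216718
Iteration 4:
  f(0.430514) = -3.609353
  f(2.216718) = 24.331228
  x_5 = 2.216718 - 24.331228×(2.216718 - 0.430514)/(24.331228 - (-3.609353))
       = 0.661255
Iteration 5:
  f(2.216718) = 24.331228
  f(0.661255) = -2.623084
  x_6 = 0.661255 - (-2.623084)×(0.661255 - 2.216718)/(-2.623084 - 24.331228)
       = 0.812626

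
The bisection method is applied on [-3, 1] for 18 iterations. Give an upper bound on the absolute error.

Bisection error bound: |error| ≤ (b-a)/2^n
|error| ≤ (1 - (-3))/2^18 = 4/2^18
|error| ≤ 0.0000152588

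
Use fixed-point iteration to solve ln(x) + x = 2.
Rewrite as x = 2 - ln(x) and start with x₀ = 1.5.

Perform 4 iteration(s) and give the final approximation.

Equation: ln(x) + x = 2
Fixed-point form: x = 2 - ln(x)
x₀ = 1.5

x_1 = g(1.500000) = 1.594535
x_2 = g(1.594535) = 1.533418
x_3 = g(1.533418) = 1.572501
x_4 = g(1.572501) = 1.547333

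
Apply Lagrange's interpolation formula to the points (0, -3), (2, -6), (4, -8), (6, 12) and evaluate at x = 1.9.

Lagrange interpolation formula:
P(x) = Σ yᵢ × Lᵢ(x)
where Lᵢ(x) = Π_{j≠i} (x - xⱼ)/(xᵢ - xⱼ)

L_0(1.9) = (1.9 - 2)/(0 - 2) × (1.9 - 4)/(0 - 4) × (1.9 - 6)/(0 - 6) = 0.017938
L_1(1.9) = (1.9 - 0)/(2 - 0) × (1.9 - 4)/(2 - 4) × (1.9 - 6)/(2 - 6) = 1.022437
L_2(1.9) = (1.9 - 0)/(4 - 0) × (1.9 - 2)/(4 - 2) × (1.9 - 6)/(4 - 6) = -0.048688
L_3(1.9) = (1.9 - 0)/(6 - 0) × (1.9 - 2)/(6 - 2) × (1.9 - 4)/(6 - 4) = 0.008313

P(1.9) = (-3)×L_0(1.9) + (-6)×L_1(1.9) + (-8)×L_2(1.9) + 12×L_3(1.9)
P(1.9) = -5.699187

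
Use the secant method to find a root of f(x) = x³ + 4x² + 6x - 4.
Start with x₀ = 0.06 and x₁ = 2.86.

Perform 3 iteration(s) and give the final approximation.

f(x) = x³ + 4x² + 6x - 4
x₀ = 0.06, x₁ = 2.86

Secant formula: x_{n+1} = x_n - f(x_n)(x_n - x_{n-1})/(f(x_n) - f(x_{n-1}))

Iteration 1:
  f(0.060000) = -3.625384
  f(2.860000) = 69.272056
  x_2 = 2.860000 - 69.272056×(2.860000 - 0.060000)/(69.272056 - (-3.625384))
       = 0.199251
Iteration 2:
  f(2.860000) = 69.272056
  f(0.199251) = -2.637776
  x_3 = 0.199251 - (-2.637776)×(0.199251 - 2.860000)/(-2.637776 - 69.272056)
       = 0.296852
Iteration 3:
  f(0.199251) = -2.637776
  f(0.296852) = -1.840242
  x_4 = 0.296852 - (-1.840242)×(0.296852 - 0.199251)/(-1.840242 - (-2.637776))
       = 0.522058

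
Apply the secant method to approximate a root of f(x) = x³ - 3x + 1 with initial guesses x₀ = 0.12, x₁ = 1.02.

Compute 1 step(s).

f(x) = x³ - 3x + 1
x₀ = 0.12, x₁ = 1.02

Secant formula: x_{n+1} = x_n - f(x_n)(x_n - x_{n-1})/(f(x_n) - f(x_{n-1}))

Iteration 1:
  f(0.120000) = 0.641728
  f(1.020000) = -0.998792
  x_2 = 1.020000 - (-0.998792)×(1.020000 - 0.120000)/(-0.998792 - 0.641728)
       = 0.472056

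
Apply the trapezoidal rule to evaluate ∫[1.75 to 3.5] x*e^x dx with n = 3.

f(x) = x*e^x
a = 1.75, b = 3.5, n = 3
h = (b - a)/n = 0.583333

Trapezoidal rule: (h/2)[f(x₀) + 2f(x₁) + 2f(x₂) + ... + f(xₙ)]

x_0 = 1.7500, f(x_0) = 10.070555, coefficient = 1
x_1 = 2.3333, f(x_1) = 24.061937, coefficient = 2
x_2 = 2.9167, f(x_2) = 53.898793, coefficient = 2
x_3 = 3.5000, f(x_3) = 115.904082, coefficient = 1

I ≈ (0.583333/2) × 281.896095 = 82.219694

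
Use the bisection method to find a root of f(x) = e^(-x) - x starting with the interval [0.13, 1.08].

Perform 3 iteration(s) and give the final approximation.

f(x) = e^(-x) - x
Initial interval: [0.13, 1.08]

Iteration 1:
  c_1 = (0.130000 + 1.080000)/2 = 0.605000
  f(c_1) = f(0.605000) = -0.058926
  f(a) × f(c) < 0, new interval: [0.130000, 0.605000]
Iteration 2:
  c_2 = (0.130000 + 0.605000)/2 = 0.367500
  f(c_2) = f(0.367500) = 0.324963
  f(a) × f(c) ≥ 0, new interval: [0.367500, 0.605000]
Iteration 3:
  c_3 = (0.367500 + 0.605000)/2 = 0.486250
  f(c_3) = f(0.486250) = 0.128678
  f(a) × f(c) ≥ 0, new interval: [0.486250, 0.605000]

After 3 iteration(s), the approximation is c_3 = 0.486250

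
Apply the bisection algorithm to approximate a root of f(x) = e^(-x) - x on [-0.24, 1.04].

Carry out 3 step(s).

f(x) = e^(-x) - x
Initial interval: [-0.24, 1.04]

Iteration 1:
  c_1 = (-0.240000 + 1.040000)/2 = 0.400000
  f(c_1) = f(0.400000) = 0.270320
  f(a) × f(c) ≥ 0, new interval: [0.400000, 1.040000]
Iteration 2:
  c_2 = (0.400000 + 1.040000)/2 = 0.720000
  f(c_2) = f(0.720000) = -0.233248
  f(a) × f(c) < 0, new interval: [0.400000, 0.720000]
Iteration 3:
  c_3 = (0.400000 + 0.720000)/2 = 0.560000
  f(c_3) = f(0.560000) = 0.011209
  f(a) × f(c) ≥ 0, new interval: [0.560000, 0.720000]

After 3 iteration(s), the approximation is c_3 = 0.560000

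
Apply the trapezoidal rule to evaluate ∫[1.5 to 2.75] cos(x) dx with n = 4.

f(x) = cos(x)
a = 1.5, b = 2.75, n = 4
h = (b - a)/n = 0.312500

Trapezoidal rule: (h/2)[f(x₀) + 2f(x₁) + 2f(x₂) + ... + f(xₙ)]

x_0 = 1.5000, f(x_0) = 0.070737, coefficient = 1
x_1 = 1.8125, f(x_1) = -0.239357, coefficient = 2
x_2 = 2.1250, f(x_2) = -0.526266, coefficient = 2
x_3 = 2.4375, f(x_3) = -0.762199, coefficient = 2
x_4 = 2.7500, f(x_4) = -0.924302, coefficient = 1

I ≈ (0.312500/2) × -3.909211 = -0.610814
Exact value: -0.615834
Error: 0.005020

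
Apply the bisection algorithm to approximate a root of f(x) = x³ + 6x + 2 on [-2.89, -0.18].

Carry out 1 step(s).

f(x) = x³ + 6x + 2
Initial interval: [-2.89, -0.18]

Iteration 1:
  c_1 = (-2.890000 + (-0.180000))/2 = -1.535000
  f(c_1) = f(-1.535000) = -10.826805
  f(a) × f(c) ≥ 0, new interval: [-1.535000, -0.180000]

After 1 iteration(s), the approximation is c_1 = -1.535000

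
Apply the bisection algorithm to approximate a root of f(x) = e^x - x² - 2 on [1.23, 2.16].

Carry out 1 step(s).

f(x) = e^x - x² - 2
Initial interval: [1.23, 2.16]

Iteration 1:
  c_1 = (1.230000 + 2.160000)/2 = 1.695000
  f(c_1) = f(1.695000) = 0.573621
  f(a) × f(c) < 0, new interval: [1.230000, 1.695000]

After 1 iteration(s), the approximation is c_1 = 1.695000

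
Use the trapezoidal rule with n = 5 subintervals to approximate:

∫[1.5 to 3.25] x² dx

f(x) = x²
a = 1.5, b = 3.25, n = 5
h = (b - a)/n = 0.350000

Trapezoidal rule: (h/2)[f(x₀) + 2f(x₁) + 2f(x₂) + ... + f(xₙ)]

x_0 = 1.5000, f(x_0) = 2.250000, coefficient = 1
x_1 = 1.8500, f(x_1) = 3.422500, coefficient = 2
x_2 = 2.2000, f(x_2) = 4.840000, coefficient = 2
x_3 = 2.5500, f(x_3) = 6.502500, coefficient = 2
x_4 = 2.9000, f(x_4) = 8.410000, coefficient = 2
x_5 = 3.2500, f(x_5) = 10.562500, coefficient = 1

I ≈ (0.350000/2) × 59.162500 = 10.353438
Exact value: 10.317708
Error: 0.035729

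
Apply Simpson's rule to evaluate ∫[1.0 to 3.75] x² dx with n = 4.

f(x) = x²
a = 1.0, b = 3.75, n = 4
h = (b - a)/n = 0.687500

Simpson's rule: (h/3)[f(x₀) + 4f(x₁) + 2f(x₂) + ... + f(xₙ)]

x_0 = 1.0000, f(x_0) = 1.000000, coefficient = 1
x_1 = 1.6875, f(x_1) = 2.847656, coefficient = 4
x_2 = 2.3750, f(x_2) = 5.640625, coefficient = 2
x_3 = 3.0625, f(x_3) = 9.378906, coefficient = 4
x_4 = 3.7500, f(x_4) = 14.062500, coefficient = 1

I ≈ (0.687500/3) × 75.250000 = 17.244792
Exact value: 17.244792
Error: 0.000000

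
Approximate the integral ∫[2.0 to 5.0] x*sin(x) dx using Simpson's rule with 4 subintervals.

f(x) = x*sin(x)
a = 2.0, b = 5.0, n = 4
h = (b - a)/n = 0.750000

Simpson's rule: (h/3)[f(x₀) + 4f(x₁) + 2f(x₂) + ... + f(xₙ)]

x_0 = 2.0000, f(x_0) = 1.818595, coefficient = 1
x_1 = 2.7500, f(x_1) = 1.049568, coefficient = 4
x_2 = 3.5000, f(x_2) = -1.227741, coefficient = 2
x_3 = 4.2500, f(x_3) = -3.803705, coefficient = 4
x_4 = 5.0000, f(x_4) = -4.794621, coefficient = 1

I ≈ (0.750000/3) × -16.448057 = -4.112014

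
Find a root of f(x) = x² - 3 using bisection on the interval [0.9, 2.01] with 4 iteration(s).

f(x) = x² - 3
Initial interval: [0.9, 2.01]

Iteration 1:
  c_1 = (0.900000 + 2.010000)/2 = 1.455000
  f(c_1) = f(1.455000) = -0.882975
  f(a) × f(c) ≥ 0, new interval: [1.455000, 2.010000]
Iteration 2:
  c_2 = (1.455000 + 2.010000)/2 = 1.732500
  f(c_2) = f(1.732500) = 0.001556
  f(a) × f(c) < 0, new interval: [1.455000, 1.732500]
Iteration 3:
  c_3 = (1.455000 + 1.732500)/2 = 1.593750
  f(c_3) = f(1.593750) = -0.459961
  f(a) × f(c) ≥ 0, new interval: [1.593750, 1.732500]
Iteration 4:
  c_4 = (1.593750 + 1.732500)/2 = 1.663125
  f(c_4) = f(1.663125) = -0.234015
  f(a) × f(c) ≥ 0, new interval: [1.663125, 1.732500]

After 4 iteration(s), the approximation is c_4 = 1.663125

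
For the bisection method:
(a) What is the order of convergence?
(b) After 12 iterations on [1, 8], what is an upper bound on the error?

(a) Bisection has linear (order 1) convergence; the error is halved each step.

(b) Error bound = (b-a)/2^n = (8 - 1)/2^{12}
    = 7/2^{12}

(a) 1 (linear); (b) error ≤ 1.71e-03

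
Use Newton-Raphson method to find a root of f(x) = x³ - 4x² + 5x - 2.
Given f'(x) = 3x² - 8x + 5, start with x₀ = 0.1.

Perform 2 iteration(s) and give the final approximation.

f(x) = x³ - 4x² + 5x - 2
f'(x) = 3x² - 8x + 5
x₀ = 0.1

Newton-Raphson formula: x_{n+1} = x_n - f(x_n)/f'(x_n)

Iteration 1:
  f(0.100000) = -1.539000
  f'(0.100000) = 4.230000
  x_1 = 0.100000 - (-1.539000)/4.230000 = 0.463830
Iteration 2:
  f(0.463830) = -0.441616
  f'(0.463830) = 1.934776
  x_2 = 0.463830 - (-0.441616)/1.934776 = 0.692081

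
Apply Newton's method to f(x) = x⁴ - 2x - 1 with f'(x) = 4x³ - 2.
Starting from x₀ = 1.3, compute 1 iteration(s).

f(x) = x⁴ - 2x - 1
f'(x) = 4x³ - 2
x₀ = 1.3

Newton-Raphson formula: x_{n+1} = x_n - f(x_n)/f'(x_n)

Iteration 1:
  f(1.300000) = -0.743900
  f'(1.300000) = 6.788000
  x_1 = 1.300000 - (-0.743900)/6.788000 = 1.409590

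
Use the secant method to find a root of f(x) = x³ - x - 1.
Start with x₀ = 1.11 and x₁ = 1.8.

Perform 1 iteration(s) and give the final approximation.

f(x) = x³ - x - 1
x₀ = 1.11, x₁ = 1.8

Secant formula: x_{n+1} = x_n - f(x_n)(x_n - x_{n-1})/(f(x_n) - f(x_{n-1}))

Iteration 1:
  f(1.110000) = -0.742369
  f(1.800000) = 3.032000
  x_2 = 1.800000 - 3.032000×(1.800000 - 1.110000)/(3.032000 - (-0.742369))
       = 1.245714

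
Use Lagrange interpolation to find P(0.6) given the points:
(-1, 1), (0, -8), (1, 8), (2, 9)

Lagrange interpolation formula:
P(x) = Σ yᵢ × Lᵢ(x)
where Lᵢ(x) = Π_{j≠i} (x - xⱼ)/(xᵢ - xⱼ)

L_0(0.6) = (0.6 - 0)/(-1 - 0) × (0.6 - 1)/(-1 - 1) × (0.6 - 2)/(-1 - 2) = -0.056000
L_1(0.6) = (0.6 - (-1))/(0 - (-1)) × (0.6 - 1)/(0 - 1) × (0.6 - 2)/(0 - 2) = 0.448000
L_2(0.6) = (0.6 - (-1))/(1 - (-1)) × (0.6 - 0)/(1 - 0) × (0.6 - 2)/(1 - 2) = 0.672000
L_3(0.6) = (0.6 - (-1))/(2 - (-1)) × (0.6 - 0)/(2 - 0) × (0.6 - 1)/(2 - 1) = -0.064000

P(0.6) = 1×L_0(0.6) + (-8)×L_1(0.6) + 8×L_2(0.6) + 9×L_3(0.6)
P(0.6) = 1.160000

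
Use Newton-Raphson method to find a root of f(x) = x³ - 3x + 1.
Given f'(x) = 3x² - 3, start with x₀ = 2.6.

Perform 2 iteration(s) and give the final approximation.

f(x) = x³ - 3x + 1
f'(x) = 3x² - 3
x₀ = 2.6

Newton-Raphson formula: x_{n+1} = x_n - f(x_n)/f'(x_n)

Iteration 1:
  f(2.600000) = 10.776000
  f'(2.600000) = 17.280000
  x_1 = 2.600000 - 10.776000/17.280000 = 1.976389
Iteration 2:
  f(1.976389) = 2.790832
  f'(1.976389) = 8.718339
  x_2 = 1.976389 - 2.790832/8.718339 = 1.656278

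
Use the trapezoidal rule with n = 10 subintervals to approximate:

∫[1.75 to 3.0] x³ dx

f(x) = x³
a = 1.75, b = 3.0, n = 10
h = (b - a)/n = 0.125000

Trapezoidal rule: (h/2)[f(x₀) + 2f(x₁) + 2f(x₂) + ... + f(xₙ)]

x_0 = 1.7500, f(x_0) = 5.359375, coefficient = 1
x_1 = 1.8750, f(x_1) = 6.591797, coefficient = 2
x_2 = 2.0000, f(x_2) = 8.000000, coefficient = 2
x_3 = 2.1250, f(x_3) = 9.595703, coefficient = 2
x_4 = 2.2500, f(x_4) = 11.390625, coefficient = 2
x_5 = 2.3750, f(x_5) = 13.396484, coefficient = 2
x_6 = 2.5000, f(x_6) = 15.625000, coefficient = 2
x_7 = 2.6250, f(x_7) = 18.087891, coefficient = 2
x_8 = 2.7500, f(x_8) = 20.796875, coefficient = 2
x_9 = 2.8750, f(x_9) = 23.763672, coefficient = 2
x_10 = 3.0000, f(x_10) = 27.000000, coefficient = 1

I ≈ (0.125000/2) × 286.855469 = 17.928467
Exact value: 17.905273
Error: 0.023193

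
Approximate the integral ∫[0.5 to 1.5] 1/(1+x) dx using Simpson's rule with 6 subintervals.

f(x) = 1/(1+x)
a = 0.5, b = 1.5, n = 6
h = (b - a)/n = 0.166667

Simpson's rule: (h/3)[f(x₀) + 4f(x₁) + 2f(x₂) + ... + f(xₙ)]

x_0 = 0.5000, f(x_0) = 0.666667, coefficient = 1
x_1 = 0.6667, f(x_1) = 0.600000, coefficient = 4
x_2 = 0.8333, f(x_2) = 0.545455, coefficient = 2
x_3 = 1.0000, f(x_3) = 0.500000, coefficient = 4
x_4 = 1.1667, f(x_4) = 0.461538, coefficient = 2
x_5 = 1.3333, f(x_5) = 0.428571, coefficient = 4
x_6 = 1.5000, f(x_6) = 0.400000, coefficient = 1

I ≈ (0.166667/3) × 9.194938 = 0.510830
Exact value: 0.510826
Error: 0.000004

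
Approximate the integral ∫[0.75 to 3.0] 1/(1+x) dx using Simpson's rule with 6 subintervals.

f(x) = 1/(1+x)
a = 0.75, b = 3.0, n = 6
h = (b - a)/n = 0.375000

Simpson's rule: (h/3)[f(x₀) + 4f(x₁) + 2f(x₂) + ... + f(xₙ)]

x_0 = 0.7500, f(x_0) = 0.571429, coefficient = 1
x_1 = 1.1250, f(x_1) = 0.470588, coefficient = 4
x_2 = 1.5000, f(x_2) = 0.400000, coefficient = 2
x_3 = 1.8750, f(x_3) = 0.347826, coefficient = 4
x_4 = 2.2500, f(x_4) = 0.307692, coefficient = 2
x_5 = 2.6250, f(x_5) = 0.275862, coefficient = 4
x_6 = 3.0000, f(x_6) = 0.250000, coefficient = 1

I ≈ (0.375000/3) × 6.613919 = 0.826740
Exact value: 0.826679
Error: 0.000061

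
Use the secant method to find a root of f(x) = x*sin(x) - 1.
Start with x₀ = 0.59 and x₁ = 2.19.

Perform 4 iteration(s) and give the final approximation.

f(x) = x*sin(x) - 1
x₀ = 0.59, x₁ = 2.19

Secant formula: x_{n+1} = x_n - f(x_n)(x_n - x_{n-1})/(f(x_n) - f(x_{n-1}))

Iteration 1:
  f(0.590000) = -0.671747
  f(2.190000) = 0.783407
  x_2 = 2.190000 - 0.783407×(2.190000 - 0.590000)/(0.783407 - (-0.671747))
       = 1.328613
Iteration 2:
  f(2.190000) = 0.783407
  f(1.328613) = 0.289840
  x_3 = 1.328613 - 0.289840×(1.328613 - 2.190000)/(0.289840 - 0.783407)
       = 0.822777
Iteration 3:
  f(1.328613) = 0.289840
  f(0.822777) = -0.396874
  x_4 = 0.822777 - (-0.396874)×(0.822777 - 1.328613)/(-0.396874 - 0.289840)
       = 1.115116
Iteration 4:
  f(0.822777) = -0.396874
  f(1.115116) = 0.001331
  x_5 = 1.115116 - 0.001331×(1.115116 - 0.822777)/(0.001331 - (-0.396874))
       = 1.114138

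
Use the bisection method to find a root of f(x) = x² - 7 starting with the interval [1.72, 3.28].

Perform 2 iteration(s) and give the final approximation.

f(x) = x² - 7
Initial interval: [1.72, 3.28]

Iteration 1:
  c_1 = (1.720000 + 3.280000)/2 = 2.500000
  f(c_1) = f(2.500000) = -0.750000
  f(a) × f(c) ≥ 0, new interval: [2.500000, 3.280000]
Iteration 2:
  c_2 = (2.500000 + 3.280000)/2 = 2.890000
  f(c_2) = f(2.890000) = 1.352100
  f(a) × f(c) < 0, new interval: [2.500000, 2.890000]

After 2 iteration(s), the approximation is c_2 = 2.890000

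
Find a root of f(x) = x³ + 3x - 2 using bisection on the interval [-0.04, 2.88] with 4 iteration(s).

f(x) = x³ + 3x - 2
Initial interval: [-0.04, 2.88]

Iteration 1:
  c_1 = (-0.040000 + 2.880000)/2 = 1.420000
  f(c_1) = f(1.420000) = 5.123288
  f(a) × f(c) < 0, new interval: [-0.040000, 1.420000]
Iteration 2:
  c_2 = (-0.040000 + 1.420000)/2 = 0.690000
  f(c_2) = f(0.690000) = 0.398509
  f(a) × f(c) < 0, new interval: [-0.040000, 0.690000]
Iteration 3:
  c_3 = (-0.040000 + 0.690000)/2 = 0.325000
  f(c_3) = f(0.325000) = -0.990672
  f(a) × f(c) ≥ 0, new interval: [0.325000, 0.690000]
Iteration 4:
  c_4 = (0.325000 + 0.690000)/2 = 0.507500
  f(c_4) = f(0.507500) = -0.346790
  f(a) × f(c) ≥ 0, new interval: [0.507500, 0.690000]

After 4 iteration(s), the approximation is c_4 = 0.507500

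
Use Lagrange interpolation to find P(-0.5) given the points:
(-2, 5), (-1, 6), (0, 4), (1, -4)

Lagrange interpolation formula:
P(x) = Σ yᵢ × Lᵢ(x)
where Lᵢ(x) = Π_{j≠i} (x - xⱼ)/(xᵢ - xⱼ)

L_0(-0.5) = (-0.5 - (-1))/(-2 - (-1)) × (-0.5 - 0)/(-2 - 0) × (-0.5 - 1)/(-2 - 1) = -0.062500
L_1(-0.5) = (-0.5 - (-2))/(-1 - (-2)) × (-0.5 - 0)/(-1 - 0) × (-0.5 - 1)/(-1 - 1) = 0.562500
L_2(-0.5) = (-0.5 - (-2))/(0 - (-2)) × (-0.5 - (-1))/(0 - (-1)) × (-0.5 - 1)/(0 - 1) = 0.562500
L_3(-0.5) = (-0.5 - (-2))/(1 - (-2)) × (-0.5 - (-1))/(1 - (-1)) × (-0.5 - 0)/(1 - 0) = -0.062500

P(-0.5) = 5×L_0(-0.5) + 6×L_1(-0.5) + 4×L_2(-0.5) + (-4)×L_3(-0.5)
P(-0.5) = 5.562500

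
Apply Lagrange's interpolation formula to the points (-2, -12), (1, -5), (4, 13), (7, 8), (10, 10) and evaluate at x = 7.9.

Lagrange interpolation formula:
P(x) = Σ yᵢ × Lᵢ(x)
where Lᵢ(x) = Π_{j≠i} (x - xⱼ)/(xᵢ - xⱼ)

L_0(7.9) = (7.9 - 1)/(-2 - 1) × (7.9 - 4)/(-2 - 4) × (7.9 - 7)/(-2 - 7) × (7.9 - 10)/(-2 - 10) = -0.026163
L_1(7.9) = (7.9 - (-2))/(1 - (-2)) × (7.9 - 4)/(1 - 4) × (7.9 - 7)/(1 - 7) × (7.9 - 10)/(1 - 10) = 0.150150
L_2(7.9) = (7.9 - (-2))/(4 - (-2)) × (7.9 - 1)/(4 - 1) × (7.9 - 7)/(4 - 7) × (7.9 - 10)/(4 - 10) = -0.398475
L_3(7.9) = (7.9 - (-2))/(7 - (-2)) × (7.9 - 1)/(7 - 1) × (7.9 - 4)/(7 - 4) × (7.9 - 10)/(7 - 10) = 1.151150
L_4(7.9) = (7.9 - (-2))/(10 - (-2)) × (7.9 - 1)/(10 - 1) × (7.9 - 4)/(10 - 4) × (7.9 - 7)/(10 - 7) = 0.123338

P(7.9) = (-12)×L_0(7.9) + (-5)×L_1(7.9) + 13×L_2(7.9) + 8×L_3(7.9) + 10×L_4(7.9)
P(7.9) = 4.825600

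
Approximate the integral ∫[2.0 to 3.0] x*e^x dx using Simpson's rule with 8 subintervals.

f(x) = x*e^x
a = 2.0, b = 3.0, n = 8
h = (b - a)/n = 0.125000

Simpson's rule: (h/3)[f(x₀) + 4f(x₁) + 2f(x₂) + ... + f(xₙ)]

x_0 = 2.0000, f(x_0) = 14.778112, coefficient = 1
x_1 = 2.1250, f(x_1) = 17.792407, coefficient = 4
x_2 = 2.2500, f(x_2) = 21.347406, coefficient = 2
x_3 = 2.3750, f(x_3) = 25.533656, coefficient = 4
x_4 = 2.5000, f(x_4) = 30.456235, coefficient = 2
x_5 = 2.6250, f(x_5) = 36.237007, coefficient = 4
x_6 = 2.7500, f(x_6) = 43.017238, coefficient = 2
x_7 = 2.8750, f(x_7) = 50.960594, coefficient = 4
x_8 = 3.0000, f(x_8) = 60.256611, coefficient = 1

I ≈ (0.125000/3) × 786.771140 = 32.782131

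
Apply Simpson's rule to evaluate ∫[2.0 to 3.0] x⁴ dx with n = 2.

f(x) = x⁴
a = 2.0, b = 3.0, n = 2
h = (b - a)/n = 0.500000

Simpson's rule: (h/3)[f(x₀) + 4f(x₁) + 2f(x₂) + ... + f(xₙ)]

x_0 = 2.0000, f(x_0) = 16.000000, coefficient = 1
x_1 = 2.5000, f(x_1) = 39.062500, coefficient = 4
x_2 = 3.0000, f(x_2) = 81.000000, coefficient = 1

I ≈ (0.500000/3) × 253.250000 = 42.208333
Exact value: 42.200000
Error: 0.008333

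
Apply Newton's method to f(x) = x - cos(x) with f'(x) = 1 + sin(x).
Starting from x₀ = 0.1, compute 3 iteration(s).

f(x) = x - cos(x)
f'(x) = 1 + sin(x)
x₀ = 0.1

Newton-Raphson formula: x_{n+1} = x_n - f(x_n)/f'(x_n)

Iteration 1:
  f(0.100000) = -0.895004
  f'(0.100000) = 1.099833
  x_1 = 0.100000 - (-0.895004)/1.099833 = 0.913763
Iteration 2:
  f(0.913763) = 0.302993
  f'(0.913763) = 1.791808
  x_2 = 0.913763 - 0.302993/1.791808 = 0.744664
Iteration 3:
  f(0.744664) = 0.009349
  f'(0.744664) = 1.677725
  x_3 = 0.744664 - 0.009349/1.677725 = 0.739092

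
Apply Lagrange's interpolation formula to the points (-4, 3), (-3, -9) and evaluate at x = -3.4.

Lagrange interpolation formula:
P(x) = Σ yᵢ × Lᵢ(x)
where Lᵢ(x) = Π_{j≠i} (x - xⱼ)/(xᵢ - xⱼ)

L_0(-3.4) = (-3.4 - (-3))/(-4 - (-3)) = 0.400000
L_1(-3.4) = (-3.4 - (-4))/(-3 - (-4)) = 0.600000

P(-3.4) = 3×L_0(-3.4) + (-9)×L_1(-3.4)
P(-3.4) = -4.200000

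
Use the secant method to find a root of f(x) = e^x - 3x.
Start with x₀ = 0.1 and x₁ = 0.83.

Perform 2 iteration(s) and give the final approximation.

f(x) = e^x - 3x
x₀ = 0.1, x₁ = 0.83

Secant formula: x_{n+1} = x_n - f(x_n)(x_n - x_{n-1})/(f(x_n) - f(x_{n-1}))

Iteration 1:
  f(0.100000) = 0.805171
  f(0.830000) = -0.196681
  x_2 = 0.830000 - (-0.196681)×(0.830000 - 0.100000)/(-0.196681 - 0.805171)
       = 0.686688
Iteration 2:
  f(0.830000) = -0.196681
  f(0.686688) = -0.072941
  x_3 = 0.686688 - (-0.072941)×(0.686688 - 0.830000)/(-0.072941 - (-0.196681))
       = 0.602211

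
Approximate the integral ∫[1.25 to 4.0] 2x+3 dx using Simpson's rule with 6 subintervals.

f(x) = 2x+3
a = 1.25, b = 4.0, n = 6
h = (b - a)/n = 0.458333

Simpson's rule: (h/3)[f(x₀) + 4f(x₁) + 2f(x₂) + ... + f(xₙ)]

x_0 = 1.2500, f(x_0) = 5.500000, coefficient = 1
x_1 = 1.7083, f(x_1) = 6.416667, coefficient = 4
x_2 = 2.1667, f(x_2) = 7.333333, coefficient = 2
x_3 = 2.6250, f(x_3) = 8.250000, coefficient = 4
x_4 = 3.0833, f(x_4) = 9.166667, coefficient = 2
x_5 = 3.5417, f(x_5) = 10.083333, coefficient = 4
x_6 = 4.0000, f(x_6) = 11.000000, coefficient = 1

I ≈ (0.458333/3) × 148.500000 = 22.687500
Exact value: 22.687500
Error: 0.000000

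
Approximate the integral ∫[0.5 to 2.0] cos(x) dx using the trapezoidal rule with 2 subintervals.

f(x) = cos(x)
a = 0.5, b = 2.0, n = 2
h = (b - a)/n = 0.750000

Trapezoidal rule: (h/2)[f(x₀) + 2f(x₁) + 2f(x₂) + ... + f(xₙ)]

x_0 = 0.5000, f(x_0) = 0.877583, coefficient = 1
x_1 = 1.2500, f(x_1) = 0.315322, coefficient = 2
x_2 = 2.0000, f(x_2) = -0.416147, coefficient = 1

I ≈ (0.750000/2) × 1.092080 = 0.409530
Exact value: 0.429872
Error: 0.020342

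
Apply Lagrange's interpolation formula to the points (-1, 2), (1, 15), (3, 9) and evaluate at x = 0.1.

Lagrange interpolation formula:
P(x) = Σ yᵢ × Lᵢ(x)
where Lᵢ(x) = Π_{j≠i} (x - xⱼ)/(xᵢ - xⱼ)

L_0(0.1) = (0.1 - 1)/(-1 - 1) × (0.1 - 3)/(-1 - 3) = 0.326250
L_1(0.1) = (0.1 - (-1))/(1 - (-1)) × (0.1 - 3)/(1 - 3) = 0.797500
L_2(0.1) = (0.1 - (-1))/(3 - (-1)) × (0.1 - 1)/(3 - 1) = -0.123750

P(0.1) = 2×L_0(0.1) + 15×L_1(0.1) + 9×L_2(0.1)
P(0.1) = 11.501250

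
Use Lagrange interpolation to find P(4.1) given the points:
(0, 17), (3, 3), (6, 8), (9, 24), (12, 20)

Lagrange interpolation formula:
P(x) = Σ yᵢ × Lᵢ(x)
where Lᵢ(x) = Π_{j≠i} (x - xⱼ)/(xᵢ - xⱼ)

L_0(4.1) = (4.1 - 3)/(0 - 3) × (4.1 - 6)/(0 - 6) × (4.1 - 9)/(0 - 9) × (4.1 - 12)/(0 - 12) = -0.041617
L_1(4.1) = (4.1 - 0)/(3 - 0) × (4.1 - 6)/(3 - 6) × (4.1 - 9)/(3 - 9) × (4.1 - 12)/(3 - 12) = 0.620475
L_2(4.1) = (4.1 - 0)/(6 - 0) × (4.1 - 3)/(6 - 3) × (4.1 - 9)/(6 - 9) × (4.1 - 12)/(6 - 12) = 0.538834
L_3(4.1) = (4.1 - 0)/(9 - 0) × (4.1 - 3)/(9 - 3) × (4.1 - 6)/(9 - 6) × (4.1 - 12)/(9 - 12) = -0.139290
L_4(4.1) = (4.1 - 0)/(12 - 0) × (4.1 - 3)/(12 - 3) × (4.1 - 6)/(12 - 6) × (4.1 - 9)/(12 - 9) = 0.021599

P(4.1) = 17×L_0(4.1) + 3×L_1(4.1) + 8×L_2(4.1) + 24×L_3(4.1) + 20×L_4(4.1)
P(4.1) = 2.553610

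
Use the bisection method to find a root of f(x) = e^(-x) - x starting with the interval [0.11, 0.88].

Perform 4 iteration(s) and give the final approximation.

f(x) = e^(-x) - x
Initial interval: [0.11, 0.88]

Iteration 1:
  c_1 = (0.110000 + 0.880000)/2 = 0.495000
  f(c_1) = f(0.495000) = 0.114571
  f(a) × f(c) ≥ 0, new interval: [0.495000, 0.880000]
Iteration 2:
  c_2 = (0.495000 + 0.880000)/2 = 0.687500
  f(c_2) = f(0.687500) = -0.184668
  f(a) × f(c) < 0, new interval: [0.495000, 0.687500]
Iteration 3:
  c_3 = (0.495000 + 0.687500)/2 = 0.591250
  f(c_3) = f(0.591250) = -0.037615
  f(a) × f(c) < 0, new interval: [0.495000, 0.591250]
Iteration 4:
  c_4 = (0.495000 + 0.591250)/2 = 0.543125
  f(c_4) = f(0.543125) = 0.037805
  f(a) × f(c) ≥ 0, new interval: [0.543125, 0.591250]

After 4 iteration(s), the approximation is c_4 = 0.543125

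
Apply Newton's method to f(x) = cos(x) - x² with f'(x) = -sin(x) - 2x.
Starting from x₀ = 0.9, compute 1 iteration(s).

f(x) = cos(x) - x²
f'(x) = -sin(x) - 2x
x₀ = 0.9

Newton-Raphson formula: x_{n+1} = x_n - f(x_n)/f'(x_n)

Iteration 1:
  f(0.900000) = -0.188390
  f'(0.900000) = -2.583327
  x_1 = 0.900000 - (-0.188390)/(-2.583327) = 0.827075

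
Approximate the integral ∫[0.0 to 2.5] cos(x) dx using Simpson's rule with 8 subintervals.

f(x) = cos(x)
a = 0.0, b = 2.5, n = 8
h = (b - a)/n = 0.312500

Simpson's rule: (h/3)[f(x₀) + 4f(x₁) + 2f(x₂) + ... + f(xₙ)]

x_0 = 0.0000, f(x_0) = 1.000000, coefficient = 1
x_1 = 0.3125, f(x_1) = 0.951568, coefficient = 4
x_2 = 0.6250, f(x_2) = 0.810963, coefficient = 2
x_3 = 0.9375, f(x_3) = 0.591805, coefficient = 4
x_4 = 1.2500, f(x_4) = 0.315322, coefficient = 2
x_5 = 1.5625, f(x_5) = 0.008296, coefficient = 4
x_6 = 1.8750, f(x_6) = -0.299534, coefficient = 2
x_7 = 2.1875, f(x_7) = -0.578349, coefficient = 4
x_8 = 2.5000, f(x_8) = -0.801144, coefficient = 1

I ≈ (0.312500/3) × 5.745641 = 0.598504
Exact value: 0.598472
Error: 0.000032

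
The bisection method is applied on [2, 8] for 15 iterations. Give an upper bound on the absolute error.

Bisection error bound: |error| ≤ (b-a)/2^n
|error| ≤ (8 - 2)/2^15 = 6/2^15
|error| ≤ 0.0001831055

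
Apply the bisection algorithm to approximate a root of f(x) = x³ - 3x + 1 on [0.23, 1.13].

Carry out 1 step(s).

f(x) = x³ - 3x + 1
Initial interval: [0.23, 1.13]

Iteration 1:
  c_1 = (0.230000 + 1.130000)/2 = 0.680000
  f(c_1) = f(0.680000) = -0.725568
  f(a) × f(c) < 0, new interval: [0.230000, 0.680000]

After 1 iteration(s), the approximation is c_1 = 0.680000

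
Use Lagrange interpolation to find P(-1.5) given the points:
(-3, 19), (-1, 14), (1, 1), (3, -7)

Lagrange interpolation formula:
P(x) = Σ yᵢ × Lᵢ(x)
where Lᵢ(x) = Π_{j≠i} (x - xⱼ)/(xᵢ - xⱼ)

L_0(-1.5) = (-1.5 - (-1))/(-3 - (-1)) × (-1.5 - 1)/(-3 - 1) × (-1.5 - 3)/(-3 - 3) = 0.117188
L_1(-1.5) = (-1.5 - (-3))/(-1 - (-3)) × (-1.5 - 1)/(-1 - 1) × (-1.5 - 3)/(-1 - 3) = 1.054688
L_2(-1.5) = (-1.5 - (-3))/(1 - (-3)) × (-1.5 - (-1))/(1 - (-1)) × (-1.5 - 3)/(1 - 3) = -0.210938
L_3(-1.5) = (-1.5 - (-3))/(3 - (-3)) × (-1.5 - (-1))/(3 - (-1)) × (-1.5 - 1)/(3 - 1) = 0.039062

P(-1.5) = 19×L_0(-1.5) + 14×L_1(-1.5) + 1×L_2(-1.5) + (-7)×L_3(-1.5)
P(-1.5) = 16.507812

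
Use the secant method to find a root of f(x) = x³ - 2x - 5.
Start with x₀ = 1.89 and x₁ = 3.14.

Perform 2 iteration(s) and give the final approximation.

f(x) = x³ - 2x - 5
x₀ = 1.89, x₁ = 3.14

Secant formula: x_{n+1} = x_n - f(x_n)(x_n - x_{n-1})/(f(x_n) - f(x_{n-1}))

Iteration 1:
  f(1.890000) = -2.028731
  f(3.140000) = 19.679144
  x_2 = 3.140000 - 19.679144×(3.140000 - 1.890000)/(19.679144 - (-2.028731))
       = 2.006820
Iteration 2:
  f(3.140000) = 19.679144
  f(2.006820) = -0.931521
  x_3 = 2.006820 - (-0.931521)×(2.006820 - 3.140000)/(-0.931521 - 19.679144)
       = 2.058035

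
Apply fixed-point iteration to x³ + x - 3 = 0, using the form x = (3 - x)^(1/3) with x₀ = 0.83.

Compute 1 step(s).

Equation: x³ + x - 3 = 0
Fixed-point form: x = (3 - x)^(1/3)
x₀ = 0.83

x_1 = g(0.830000) = 1.294653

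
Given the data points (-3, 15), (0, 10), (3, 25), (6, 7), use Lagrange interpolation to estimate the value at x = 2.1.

Lagrange interpolation formula:
P(x) = Σ yᵢ × Lᵢ(x)
where Lᵢ(x) = Π_{j≠i} (x - xⱼ)/(xᵢ - xⱼ)

L_0(2.1) = (2.1 - 0)/(-3 - 0) × (2.1 - 3)/(-3 - 3) × (2.1 - 6)/(-3 - 6) = -0.045500
L_1(2.1) = (2.1 - (-3))/(0 - (-3)) × (2.1 - 3)/(0 - 3) × (2.1 - 6)/(0 - 6) = 0.331500
L_2(2.1) = (2.1 - (-3))/(3 - (-3)) × (2.1 - 0)/(3 - 0) × (2.1 - 6)/(3 - 6) = 0.773500
L_3(2.1) = (2.1 - (-3))/(6 - (-3)) × (2.1 - 0)/(6 - 0) × (2.1 - 3)/(6 - 3) = -0.059500

P(2.1) = 15×L_0(2.1) + 10×L_1(2.1) + 25×L_2(2.1) + 7×L_3(2.1)
P(2.1) = 21.553500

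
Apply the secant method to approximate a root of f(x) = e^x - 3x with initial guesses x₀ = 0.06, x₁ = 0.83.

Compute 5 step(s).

f(x) = e^x - 3x
x₀ = 0.06, x₁ = 0.83

Secant formula: x_{n+1} = x_n - f(x_n)(x_n - x_{n-1})/(f(x_n) - f(x_{n-1}))

Iteration 1:
  f(0.060000) = 0.881837
  f(0.830000) = -0.196681
  x_2 = 0.830000 - (-0.196681)×(0.830000 - 0.060000)/(-0.196681 - 0.881837)
       = 0.689581
Iteration 2:
  f(0.830000) = -0.196681
  f(0.689581) = -0.075862
  x_3 = 0.689581 - (-0.075862)×(0.689581 - 0.830000)/(-0.075862 - (-0.196681))
       = 0.601411
Iteration 3:
  f(0.689581) = -0.075862
  f(0.601411) = 0.020458
  x_4 = 0.601411 - 0.020458×(0.601411 - 0.689581)/(0.020458 - (-0.075862))
       = 0.620138
Iteration 4:
  f(0.601411) = 0.020458
  f(0.620138) = -0.001230
  x_5 = 0.620138 - (-0.001230)×(0.620138 - 0.601411)/(-0.001230 - 0.020458)
       = 0.619076
Iteration 5:
  f(0.620138) = -0.001230
  f(0.619076) = -0.000017
  x_6 = 0.619076 - (-0.000017)×(0.619076 - 0.620138)/(-0.000017 - (-0.001230))
       = 0.619061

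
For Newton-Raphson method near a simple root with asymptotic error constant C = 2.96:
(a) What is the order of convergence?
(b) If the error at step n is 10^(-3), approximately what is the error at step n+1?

(a) Newton-Raphson has quadratic (order 2) convergence near simple roots.
    This means |e_{n+1}| ≈ C|e_n|².

(b) With |e_n| = 10^(-3) and C = 2.96:
    |e_{n+1}| ≈ 2.96 × (10^(-3))² = 2.96 × 10^(-6)

(a) 2 (quadratic); (b) |e_{n+1}| ≈ 2.960e-06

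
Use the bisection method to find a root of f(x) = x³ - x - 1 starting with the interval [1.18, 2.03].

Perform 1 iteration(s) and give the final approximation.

f(x) = x³ - x - 1
Initial interval: [1.18, 2.03]

Iteration 1:
  c_1 = (1.180000 + 2.030000)/2 = 1.605000
  f(c_1) = f(1.605000) = 1.529520
  f(a) × f(c) < 0, new interval: [1.180000, 1.605000]

After 1 iteration(s), the approximation is c_1 = 1.605000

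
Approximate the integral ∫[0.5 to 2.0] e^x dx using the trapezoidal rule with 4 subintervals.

f(x) = e^x
a = 0.5, b = 2.0, n = 4
h = (b - a)/n = 0.375000

Trapezoidal rule: (h/2)[f(x₀) + 2f(x₁) + 2f(x₂) + ... + f(xₙ)]

x_0 = 0.5000, f(x_0) = 1.648721, coefficient = 1
x_1 = 0.8750, f(x_1) = 2.398875, coefficient = 2
x_2 = 1.2500, f(x_2) = 3.490343, coefficient = 2
x_3 = 1.6250, f(x_3) = 5.078419, coefficient = 2
x_4 = 2.0000, f(x_4) = 7.389056, coefficient = 1

I ≈ (0.375000/2) × 30.973052 = 5.807447
Exact value: 5.740335
Error: 0.067112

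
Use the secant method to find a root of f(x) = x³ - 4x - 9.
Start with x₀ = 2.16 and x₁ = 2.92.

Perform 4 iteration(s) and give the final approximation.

f(x) = x³ - 4x - 9
x₀ = 2.16, x₁ = 2.92

Secant formula: x_{n+1} = x_n - f(x_n)(x_n - x_{n-1})/(f(x_n) - f(x_{n-1}))

Iteration 1:
  f(2.160000) = -7.562304
  f(2.920000) = 4.217088
  x_2 = 2.920000 - 4.217088×(2.920000 - 2.160000)/(4.217088 - (-7.562304))
       = 2.647916
Iteration 2:
  f(2.920000) = 4.217088
  f(2.647916) = -1.025913
  x_3 = 2.647916 - (-1.025913)×(2.647916 - 2.920000)/(-1.025913 - 4.217088)
       = 2.701155
Iteration 3:
  f(2.647916) = -1.025913
  f(2.701155) = -0.096344
  x_4 = 2.701155 - (-0.096344)×(2.701155 - 2.647916)/(-0.096344 - (-1.025913))
       = 2.706673
Iteration 4:
  f(2.701155) = -0.096344
  f(2.706673) = 0.002612
  x_5 = 2.706673 - 0.002612×(2.706673 - 2.701155)/(0.002612 - (-0.096344))
       = 2.706528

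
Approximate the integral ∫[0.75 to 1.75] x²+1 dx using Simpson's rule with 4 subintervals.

f(x) = x²+1
a = 0.75, b = 1.75, n = 4
h = (b - a)/n = 0.250000

Simpson's rule: (h/3)[f(x₀) + 4f(x₁) + 2f(x₂) + ... + f(xₙ)]

x_0 = 0.7500, f(x_0) = 1.562500, coefficient = 1
x_1 = 1.0000, f(x_1) = 2.000000, coefficient = 4
x_2 = 1.2500, f(x_2) = 2.562500, coefficient = 2
x_3 = 1.5000, f(x_3) = 3.250000, coefficient = 4
x_4 = 1.7500, f(x_4) = 4.062500, coefficient = 1

I ≈ (0.250000/3) × 31.750000 = 2.645833
Exact value: 2.645833
Error: 0.000000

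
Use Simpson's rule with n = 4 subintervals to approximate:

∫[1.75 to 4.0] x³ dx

f(x) = x³
a = 1.75, b = 4.0, n = 4
h = (b - a)/n = 0.562500

Simpson's rule: (h/3)[f(x₀) + 4f(x₁) + 2f(x₂) + ... + f(xₙ)]

x_0 = 1.7500, f(x_0) = 5.359375, coefficient = 1
x_1 = 2.3125, f(x_1) = 12.366455, coefficient = 4
x_2 = 2.8750, f(x_2) = 23.763672, coefficient = 2
x_3 = 3.4375, f(x_3) = 40.618896, coefficient = 4
x_4 = 4.0000, f(x_4) = 64.000000, coefficient = 1

I ≈ (0.562500/3) × 328.828125 = 61.655273
Exact value: 61.655273
Error: 0.000000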